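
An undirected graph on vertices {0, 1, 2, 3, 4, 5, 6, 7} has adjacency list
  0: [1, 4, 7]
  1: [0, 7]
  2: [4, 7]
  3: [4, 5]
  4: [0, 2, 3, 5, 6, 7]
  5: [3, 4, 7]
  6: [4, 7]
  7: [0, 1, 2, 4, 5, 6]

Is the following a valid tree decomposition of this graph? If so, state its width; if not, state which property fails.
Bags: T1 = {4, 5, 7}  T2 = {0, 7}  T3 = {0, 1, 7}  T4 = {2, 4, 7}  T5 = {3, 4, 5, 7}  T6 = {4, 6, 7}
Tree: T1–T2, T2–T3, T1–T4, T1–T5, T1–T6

A tree decomposition must satisfy three properties: every vertex lies in some bag; for every edge, both endpoints lie together in some bag; and for every vertex, the bags containing it form a connected subtree. Here edge (4,0) lies in no bag, so the decomposition is invalid.

No — edge (4,0) lies in no bag.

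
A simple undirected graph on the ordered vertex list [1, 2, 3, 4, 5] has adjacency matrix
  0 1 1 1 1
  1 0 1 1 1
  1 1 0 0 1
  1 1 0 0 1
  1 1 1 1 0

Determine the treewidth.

A width-3 tree decomposition is:
Bags: B1 = {1, 2, 4, 5}  B2 = {1, 2, 3, 5}
Tree: B1–B2
Every bag has size at most 4, so the width is 4 − 1 = 3 and tw(G) ≤ 3. For the lower bound, the 4 vertices {1, 2, 3, 5} are pairwise adjacent, and any tree decomposition puts a clique entirely inside one bag — forcing width ≥ 3. Therefore the treewidth is 3.

3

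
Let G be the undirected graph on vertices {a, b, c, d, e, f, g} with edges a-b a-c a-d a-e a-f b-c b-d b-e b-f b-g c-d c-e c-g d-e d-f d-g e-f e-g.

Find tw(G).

4

A width-4 tree decomposition is:
Bags: B1 = {a, b, c, d, e}  B2 = {a, b, d, e, f}  B3 = {b, c, d, e, g}
Tree: B1–B2, B1–B3
Each bag holds 5 vertices, so the decomposition has width 4, which upper-bounds the treewidth. On the other hand G contains the 5-clique {b, c, d, e, g}. A clique must lie in a single bag of any decomposition, so no decomposition can have width below 4. Therefore the treewidth is 4.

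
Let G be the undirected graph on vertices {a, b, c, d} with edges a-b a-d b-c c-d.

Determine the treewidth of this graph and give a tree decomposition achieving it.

Every bag has size at most 3, so the width is 3 − 1 = 2 and tw(G) ≤ 2. For the lower bound, G contains the cycle d–c–b–a–d, so G is not a forest; only forests have treewidth ≤ 1, hence tw(G) ≥ 2. Therefore the treewidth is 2.

Treewidth 2.
Bags: B1 = {b, c, d}  B2 = {a, b, d}
Tree: B1–B2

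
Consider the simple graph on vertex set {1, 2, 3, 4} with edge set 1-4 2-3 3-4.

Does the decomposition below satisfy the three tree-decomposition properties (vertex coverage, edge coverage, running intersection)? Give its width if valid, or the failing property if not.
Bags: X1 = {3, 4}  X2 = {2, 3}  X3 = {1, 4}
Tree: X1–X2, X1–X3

Yes; width 1.

Every vertex of G appears in some bag (union = {1, 2, 3, 4}); every edge is covered by a bag; and for each vertex v the set of bags containing v is connected in the bag tree. The decomposition is therefore valid. The largest bag has 2 vertices, so the width is 1.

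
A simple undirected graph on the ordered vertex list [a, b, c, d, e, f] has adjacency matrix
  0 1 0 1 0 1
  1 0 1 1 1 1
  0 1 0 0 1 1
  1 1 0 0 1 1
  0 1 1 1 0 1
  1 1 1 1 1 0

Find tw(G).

3

A width-3 tree decomposition is:
Bags: B1 = {b, d, e, f}  B2 = {b, c, e, f}  B3 = {a, b, d, f}
Tree: B1–B2, B1–B3
The largest bag has 4 vertices, giving width 3; this decomposition certifies tw(G) ≤ 3. For the lower bound, the 4 vertices {b, d, e, f} are pairwise adjacent, and any tree decomposition puts a clique entirely inside one bag — forcing width ≥ 3. Combining the bounds, tw(G) = 3.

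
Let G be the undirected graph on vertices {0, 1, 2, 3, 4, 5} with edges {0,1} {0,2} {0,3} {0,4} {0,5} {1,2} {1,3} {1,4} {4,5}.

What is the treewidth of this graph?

A width-2 tree decomposition is:
Bags: B1 = {0, 1, 4}  B2 = {0, 1, 2}  B3 = {0, 1, 3}  B4 = {0, 4, 5}
Tree: B1–B2, B2–B3, B1–B4
Each bag holds 3 vertices, so the decomposition has width 2, which upper-bounds the treewidth. For the lower bound, the 3 vertices {0, 1, 2} are pairwise adjacent, and any tree decomposition puts a clique entirely inside one bag — forcing width ≥ 2. The upper and lower bounds meet at 2, so that is the treewidth.

2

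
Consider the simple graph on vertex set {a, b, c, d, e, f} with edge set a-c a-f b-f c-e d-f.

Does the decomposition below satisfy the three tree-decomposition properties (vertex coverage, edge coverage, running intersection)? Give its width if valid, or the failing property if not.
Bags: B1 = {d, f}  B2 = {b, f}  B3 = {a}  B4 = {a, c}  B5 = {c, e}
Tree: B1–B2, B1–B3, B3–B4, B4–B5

No — edge (f,a) lies in no bag.

A tree decomposition must satisfy three properties: every vertex lies in some bag; for every edge, both endpoints lie together in some bag; and for every vertex, the bags containing it form a connected subtree. Here edge (f,a) lies in no bag, so the decomposition is invalid.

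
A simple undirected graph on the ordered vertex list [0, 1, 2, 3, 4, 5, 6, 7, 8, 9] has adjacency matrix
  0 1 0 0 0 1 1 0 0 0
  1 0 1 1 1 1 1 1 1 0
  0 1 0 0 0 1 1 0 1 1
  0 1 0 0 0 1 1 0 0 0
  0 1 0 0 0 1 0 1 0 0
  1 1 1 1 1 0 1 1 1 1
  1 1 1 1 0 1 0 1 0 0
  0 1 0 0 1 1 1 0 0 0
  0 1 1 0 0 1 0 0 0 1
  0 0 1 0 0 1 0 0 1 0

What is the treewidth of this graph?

3

A width-3 tree decomposition is:
Bags: B1 = {0, 1, 5, 6}  B2 = {1, 3, 5, 6}  B3 = {1, 5, 6, 7}  B4 = {1, 2, 5, 6}  B5 = {1, 4, 5, 7}  B6 = {1, 2, 5, 8}  B7 = {2, 5, 8, 9}
Tree: B1–B2, B1–B3, B3–B4, B3–B5, B4–B6, B6–B7
Each bag holds 4 vertices, so the decomposition has width 3, which upper-bounds the treewidth. On the other hand G contains the 4-clique {1, 2, 5, 8}. A clique must lie in a single bag of any decomposition, so no decomposition can have width below 3. Hence tw(G) = 3 exactly.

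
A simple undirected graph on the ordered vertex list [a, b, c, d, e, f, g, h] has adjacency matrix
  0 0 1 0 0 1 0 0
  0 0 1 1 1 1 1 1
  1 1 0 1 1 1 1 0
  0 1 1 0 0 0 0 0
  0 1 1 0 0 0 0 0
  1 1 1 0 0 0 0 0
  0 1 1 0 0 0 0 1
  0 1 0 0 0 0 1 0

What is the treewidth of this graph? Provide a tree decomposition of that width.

Treewidth 2.
One optimal decomposition is:
Bags: B1 = {a, c, f}  B2 = {b, c, f}  B3 = {b, c, g}  B4 = {b, g, h}  B5 = {b, c, d}  B6 = {b, c, e}
Tree: B1–B2, B2–B3, B3–B4, B2–B5, B2–B6

The largest bag has 3 vertices, giving width 2; this decomposition certifies tw(G) ≤ 2. On the other hand G contains the 3-clique {a, c, f}. A clique must lie in a single bag of any decomposition, so no decomposition can have width below 2. The upper and lower bounds meet at 2, so that is the treewidth.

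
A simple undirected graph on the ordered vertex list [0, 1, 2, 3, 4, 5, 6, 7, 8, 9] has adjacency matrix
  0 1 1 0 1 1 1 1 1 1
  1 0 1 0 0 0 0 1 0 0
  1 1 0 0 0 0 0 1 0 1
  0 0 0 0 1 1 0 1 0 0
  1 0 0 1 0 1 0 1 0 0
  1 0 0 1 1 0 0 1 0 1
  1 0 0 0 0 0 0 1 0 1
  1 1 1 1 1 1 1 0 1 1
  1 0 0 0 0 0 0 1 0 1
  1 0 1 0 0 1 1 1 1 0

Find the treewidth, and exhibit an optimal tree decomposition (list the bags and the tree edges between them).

Treewidth 3.
One optimal decomposition is:
Bags: B1 = {0, 7, 8, 9}  B2 = {0, 5, 7, 9}  B3 = {0, 6, 7, 9}  B4 = {0, 4, 5, 7}  B5 = {3, 4, 5, 7}  B6 = {0, 2, 7, 9}  B7 = {0, 1, 2, 7}
Tree: B1–B2, B2–B3, B2–B4, B4–B5, B2–B6, B6–B7

Every bag has size at most 4, so the width is 4 − 1 = 3 and tw(G) ≤ 3. Conversely, {0, 1, 2, 7} is a clique of size 4, and the vertices of any clique must share a bag in every tree decomposition; so some bag has ≥ 4 vertices and tw(G) ≥ 3. Hence tw(G) = 3 exactly.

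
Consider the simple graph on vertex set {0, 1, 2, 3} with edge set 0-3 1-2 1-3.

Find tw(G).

A width-1 tree decomposition is:
Bags: B1 = {1, 3}  B2 = {0, 3}  B3 = {1, 2}
Tree: B1–B2, B1–B3
The largest bag has 2 vertices, giving width 1; this decomposition certifies tw(G) ≤ 1. Any graph with an edge has treewidth ≥ 1, and G has the edge 1–3. The upper and lower bounds meet at 1, so that is the treewidth.

1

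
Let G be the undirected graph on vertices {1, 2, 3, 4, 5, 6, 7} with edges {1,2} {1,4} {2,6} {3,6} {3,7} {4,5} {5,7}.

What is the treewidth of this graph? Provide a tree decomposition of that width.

Each bag holds 3 vertices, so the decomposition has width 2, which upper-bounds the treewidth. The edges 2–6–3–7–5–4–1–2 form a cycle, so G is not a tree and its treewidth is at least 2. Therefore the treewidth is 2.

Treewidth 2.
One such decomposition:
Bags: B1 = {2, 3, 6}  B2 = {2, 3, 7}  B3 = {2, 5, 7}  B4 = {2, 4, 5}  B5 = {1, 2, 4}
Tree: B1–B2, B2–B3, B3–B4, B4–B5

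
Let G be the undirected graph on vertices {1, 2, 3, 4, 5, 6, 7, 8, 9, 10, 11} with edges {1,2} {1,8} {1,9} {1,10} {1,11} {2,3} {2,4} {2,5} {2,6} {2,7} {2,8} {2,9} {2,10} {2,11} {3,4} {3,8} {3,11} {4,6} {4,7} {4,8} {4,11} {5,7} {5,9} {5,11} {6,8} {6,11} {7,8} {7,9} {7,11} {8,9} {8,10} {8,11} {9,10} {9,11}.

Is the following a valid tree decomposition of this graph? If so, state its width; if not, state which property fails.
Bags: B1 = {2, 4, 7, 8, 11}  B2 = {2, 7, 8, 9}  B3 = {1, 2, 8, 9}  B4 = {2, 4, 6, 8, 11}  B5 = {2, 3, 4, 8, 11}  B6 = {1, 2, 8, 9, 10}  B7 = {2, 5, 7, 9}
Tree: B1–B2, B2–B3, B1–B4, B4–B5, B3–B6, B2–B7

A tree decomposition must satisfy three properties: every vertex lies in some bag; for every edge, both endpoints lie together in some bag; and for every vertex, the bags containing it form a connected subtree. Here edge (11,9) lies in no bag, so the decomposition is invalid.

No — edge (11,9) lies in no bag.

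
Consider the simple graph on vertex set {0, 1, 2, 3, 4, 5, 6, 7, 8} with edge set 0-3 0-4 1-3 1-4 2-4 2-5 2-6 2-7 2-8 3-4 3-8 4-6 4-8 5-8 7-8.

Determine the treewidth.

A width-2 tree decomposition is:
Bags: B1 = {2, 4, 8}  B2 = {2, 4, 6}  B3 = {3, 4, 8}  B4 = {1, 3, 4}  B5 = {0, 3, 4}  B6 = {2, 7, 8}  B7 = {2, 5, 8}
Tree: B1–B2, B1–B3, B3–B4, B4–B5, B1–B6, B6–B7
Each bag holds 3 vertices, so the decomposition has width 2, which upper-bounds the treewidth. Conversely, {2, 4, 8} is a clique of size 3, and the vertices of any clique must share a bag in every tree decomposition; so some bag has ≥ 3 vertices and tw(G) ≥ 2. The upper and lower bounds meet at 2, so that is the treewidth.

2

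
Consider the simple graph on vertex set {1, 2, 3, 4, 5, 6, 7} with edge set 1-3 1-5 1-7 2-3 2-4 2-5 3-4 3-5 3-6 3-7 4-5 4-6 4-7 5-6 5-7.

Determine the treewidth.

3

A width-3 tree decomposition is:
Bags: B1 = {1, 3, 5, 7}  B2 = {3, 4, 5, 7}  B3 = {2, 3, 4, 5}  B4 = {3, 4, 5, 6}
Tree: B1–B2, B2–B3, B2–B4
Each bag holds 4 vertices, so the decomposition has width 3, which upper-bounds the treewidth. For the lower bound, the 4 vertices {1, 3, 5, 7} are pairwise adjacent, and any tree decomposition puts a clique entirely inside one bag — forcing width ≥ 3. Therefore the treewidth is 3.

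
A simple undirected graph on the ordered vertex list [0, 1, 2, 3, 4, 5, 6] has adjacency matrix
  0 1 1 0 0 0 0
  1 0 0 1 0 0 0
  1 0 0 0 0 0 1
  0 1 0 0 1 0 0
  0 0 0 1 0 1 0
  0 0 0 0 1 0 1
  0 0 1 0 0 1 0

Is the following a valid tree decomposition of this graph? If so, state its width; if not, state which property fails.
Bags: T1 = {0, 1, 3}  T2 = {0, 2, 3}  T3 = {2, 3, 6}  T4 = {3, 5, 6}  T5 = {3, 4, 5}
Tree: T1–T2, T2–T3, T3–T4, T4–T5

Checking the three conditions: (i) the bags cover all of {0, 1, 2, 3, 4, 5, 6}; (ii) for each edge, some bag contains both endpoints; (iii) the bags containing any fixed vertex form a subtree. All hold, so the decomposition is valid with width 3 − 1 = 2.

Yes; width 2.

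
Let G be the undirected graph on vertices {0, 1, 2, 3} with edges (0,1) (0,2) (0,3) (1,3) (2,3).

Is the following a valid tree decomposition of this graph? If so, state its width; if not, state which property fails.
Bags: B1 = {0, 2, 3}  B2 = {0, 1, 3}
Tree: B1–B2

Checking the three conditions: (i) the bags cover all of {0, 1, 2, 3}; (ii) for each edge, some bag contains both endpoints; (iii) the bags containing any fixed vertex form a subtree. All hold, so the decomposition is valid with width 3 − 1 = 2.

Yes; width 2.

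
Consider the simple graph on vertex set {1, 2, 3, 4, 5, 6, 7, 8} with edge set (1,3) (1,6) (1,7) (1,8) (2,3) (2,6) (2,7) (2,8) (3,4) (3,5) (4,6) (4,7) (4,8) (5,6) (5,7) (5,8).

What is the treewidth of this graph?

A width-4 tree decomposition is:
Bags: B1 = {1, 2, 4, 5, 7}  B2 = {1, 2, 4, 5, 6}  B3 = {1, 2, 4, 5, 8}  B4 = {1, 2, 3, 4, 5}
Tree: B1–B2, B2–B3, B3–B4
The largest bag has 5 vertices, giving width 4; this decomposition certifies tw(G) ≤ 4. For the lower bound: the 5 vertex sets {5,7}, {2,6}, {1,8}, {4}, {3} are disjoint, each induces a connected subgraph, and every pair is joined by at least one edge of G. Contracting each set to a single vertex therefore yields K_{5} as a minor, and since treewidth is minor-monotone, tw(G) ≥ tw(K_{5}) = 4. The upper and lower bounds meet at 4, so that is the treewidth.

4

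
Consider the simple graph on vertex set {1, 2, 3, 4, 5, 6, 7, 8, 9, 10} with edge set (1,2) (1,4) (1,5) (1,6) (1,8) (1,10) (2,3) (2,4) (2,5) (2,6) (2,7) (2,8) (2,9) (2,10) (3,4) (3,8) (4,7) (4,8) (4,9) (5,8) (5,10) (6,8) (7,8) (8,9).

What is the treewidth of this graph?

3

A width-3 tree decomposition is:
Bags: B1 = {2, 3, 4, 8}  B2 = {1, 2, 4, 8}  B3 = {2, 4, 8, 9}  B4 = {1, 2, 6, 8}  B5 = {2, 4, 7, 8}  B6 = {1, 2, 5, 8}  B7 = {1, 2, 5, 10}
Tree: B1–B2, B2–B3, B2–B4, B2–B5, B4–B6, B6–B7
Every bag has size at most 4, so the width is 4 − 1 = 3 and tw(G) ≤ 3. On the other hand G contains the 4-clique {1, 2, 4, 8}. A clique must lie in a single bag of any decomposition, so no decomposition can have width below 3. Combining the bounds, tw(G) = 3.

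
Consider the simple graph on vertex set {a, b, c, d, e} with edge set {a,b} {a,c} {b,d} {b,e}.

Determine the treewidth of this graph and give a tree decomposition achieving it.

Treewidth 1.
One such decomposition:
Bags: B1 = {a, b}  B2 = {a, c}  B3 = {b, e}  B4 = {b, d}
Tree: B1–B2, B1–B3, B3–B4

The largest bag has 2 vertices, giving width 1; this decomposition certifies tw(G) ≤ 1. G has an edge, so its treewidth is at least 1. The upper and lower bounds meet at 1, so that is the treewidth.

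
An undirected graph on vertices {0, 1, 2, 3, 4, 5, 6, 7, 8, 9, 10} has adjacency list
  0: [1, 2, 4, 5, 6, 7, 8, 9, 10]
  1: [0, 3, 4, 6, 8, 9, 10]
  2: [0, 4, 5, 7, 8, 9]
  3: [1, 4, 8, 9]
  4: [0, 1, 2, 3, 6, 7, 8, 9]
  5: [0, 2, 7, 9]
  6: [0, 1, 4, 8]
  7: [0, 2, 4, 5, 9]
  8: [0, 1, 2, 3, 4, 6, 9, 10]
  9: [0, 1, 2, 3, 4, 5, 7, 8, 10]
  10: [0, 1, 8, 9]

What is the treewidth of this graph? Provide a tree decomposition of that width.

Treewidth 4.
One optimal decomposition is:
Bags: B1 = {0, 1, 8, 9, 10}  B2 = {0, 1, 4, 8, 9}  B3 = {0, 1, 4, 6, 8}  B4 = {0, 2, 4, 8, 9}  B5 = {1, 3, 4, 8, 9}  B6 = {0, 2, 4, 7, 9}  B7 = {0, 2, 5, 7, 9}
Tree: B1–B2, B2–B3, B2–B4, B2–B5, B4–B6, B6–B7

The largest bag has 5 vertices, giving width 4; this decomposition certifies tw(G) ≤ 4. On the other hand G contains the 5-clique {0, 1, 8, 9, 10}. A clique must lie in a single bag of any decomposition, so no decomposition can have width below 4. Hence tw(G) = 4 exactly.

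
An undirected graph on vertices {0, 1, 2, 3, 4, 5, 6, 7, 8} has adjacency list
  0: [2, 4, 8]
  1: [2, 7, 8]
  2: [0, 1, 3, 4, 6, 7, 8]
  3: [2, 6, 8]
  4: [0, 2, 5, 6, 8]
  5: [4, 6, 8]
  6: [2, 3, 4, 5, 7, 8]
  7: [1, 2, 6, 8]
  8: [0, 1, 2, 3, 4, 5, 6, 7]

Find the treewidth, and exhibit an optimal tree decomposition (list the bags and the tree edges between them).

Treewidth 3.
One such decomposition:
Bags: B1 = {2, 4, 6, 8}  B2 = {4, 5, 6, 8}  B3 = {0, 2, 4, 8}  B4 = {2, 6, 7, 8}  B5 = {2, 3, 6, 8}  B6 = {1, 2, 7, 8}
Tree: B1–B2, B1–B3, B1–B4, B4–B5, B4–B6

Each bag holds 4 vertices, so the decomposition has width 3, which upper-bounds the treewidth. On the other hand G contains the 4-clique {0, 2, 4, 8}. A clique must lie in a single bag of any decomposition, so no decomposition can have width below 3. Hence tw(G) = 3 exactly.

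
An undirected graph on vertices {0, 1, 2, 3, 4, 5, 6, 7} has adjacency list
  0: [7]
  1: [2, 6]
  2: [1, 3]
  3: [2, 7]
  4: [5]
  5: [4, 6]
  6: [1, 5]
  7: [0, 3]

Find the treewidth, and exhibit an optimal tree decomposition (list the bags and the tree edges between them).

The largest bag has 2 vertices, giving width 1; this decomposition certifies tw(G) ≤ 1. Since G has at least one edge (e.g. 0–7), it is not an edgeless graph, so tw(G) ≥ 1. Hence tw(G) = 1 exactly.

Treewidth 1.
Bags: B1 = {0, 7}  B2 = {3, 7}  B3 = {2, 3}  B4 = {1, 2}  B5 = {1, 6}  B6 = {5, 6}  B7 = {4, 5}
Tree: B1–B2, B2–B3, B3–B4, B4–B5, B5–B6, B6–B7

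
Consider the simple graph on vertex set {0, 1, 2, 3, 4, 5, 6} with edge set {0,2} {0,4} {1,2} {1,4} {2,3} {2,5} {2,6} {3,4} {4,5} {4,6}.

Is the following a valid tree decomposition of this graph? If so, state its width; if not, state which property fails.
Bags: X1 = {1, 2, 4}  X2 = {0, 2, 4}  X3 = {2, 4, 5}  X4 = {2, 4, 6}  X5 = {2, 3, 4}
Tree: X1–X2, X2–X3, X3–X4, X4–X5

Yes; width 2.

Vertex coverage: the bags together contain {0, 1, 2, 3, 4, 5, 6}, the full vertex set. Edge coverage: each edge of G has both endpoints in at least one bag. Running intersection: for every vertex, the bags containing it form a connected subtree. All three properties hold, so this is a valid tree decomposition of width max|bag| − 1 = 2, and hence tw(G) ≤ 2.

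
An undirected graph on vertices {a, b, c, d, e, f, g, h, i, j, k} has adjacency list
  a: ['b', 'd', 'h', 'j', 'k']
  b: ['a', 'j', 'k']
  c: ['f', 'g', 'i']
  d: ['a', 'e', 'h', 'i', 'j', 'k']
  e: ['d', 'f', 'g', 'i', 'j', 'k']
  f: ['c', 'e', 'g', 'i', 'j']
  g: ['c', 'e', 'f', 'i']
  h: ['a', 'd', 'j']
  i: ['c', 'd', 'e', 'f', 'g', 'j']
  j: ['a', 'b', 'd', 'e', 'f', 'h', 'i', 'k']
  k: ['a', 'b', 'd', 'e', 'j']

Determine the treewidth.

3

A width-3 tree decomposition is:
Bags: B1 = {e, f, i, j}  B2 = {d, e, i, j}  B3 = {d, e, j, k}  B4 = {a, d, j, k}  B5 = {e, f, g, i}  B6 = {c, f, g, i}  B7 = {a, d, h, j}  B8 = {a, b, j, k}
Tree: B1–B2, B2–B3, B3–B4, B1–B5, B5–B6, B4–B7, B4–B8
Each bag holds 4 vertices, so the decomposition has width 3, which upper-bounds the treewidth. Conversely, {e, f, g, i} is a clique of size 4, and the vertices of any clique must share a bag in every tree decomposition; so some bag has ≥ 4 vertices and tw(G) ≥ 3. Hence tw(G) = 3 exactly.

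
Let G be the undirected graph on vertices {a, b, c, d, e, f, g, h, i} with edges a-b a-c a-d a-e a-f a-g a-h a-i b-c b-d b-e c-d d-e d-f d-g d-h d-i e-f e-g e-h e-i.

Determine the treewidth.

3

A width-3 tree decomposition is:
Bags: B1 = {a, b, d, e}  B2 = {a, b, c, d}  B3 = {a, d, e, g}  B4 = {a, d, e, i}  B5 = {a, d, e, f}  B6 = {a, d, e, h}
Tree: B1–B2, B1–B3, B3–B4, B3–B5, B1–B6
Every bag has size at most 4, so the width is 4 − 1 = 3 and tw(G) ≤ 3. For the lower bound, the 4 vertices {a, d, e, f} are pairwise adjacent, and any tree decomposition puts a clique entirely inside one bag — forcing width ≥ 3. The upper and lower bounds meet at 3, so that is the treewidth.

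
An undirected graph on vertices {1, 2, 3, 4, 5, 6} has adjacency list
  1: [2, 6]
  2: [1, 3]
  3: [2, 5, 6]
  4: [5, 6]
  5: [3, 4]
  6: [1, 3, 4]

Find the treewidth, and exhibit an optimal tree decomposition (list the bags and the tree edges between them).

Treewidth 2.
Bags: B1 = {1, 2, 6}  B2 = {2, 3, 6}  B3 = {3, 4, 6}  B4 = {3, 4, 5}
Tree: B1–B2, B2–B3, B3–B4

Each bag holds 3 vertices, so the decomposition has width 2, which upper-bounds the treewidth. Since 1–2–3–6–1 is a cycle in G, G is not acyclic. Forests are exactly the graphs of treewidth ≤ 1, so tw(G) ≥ 2. The upper and lower bounds meet at 2, so that is the treewidth.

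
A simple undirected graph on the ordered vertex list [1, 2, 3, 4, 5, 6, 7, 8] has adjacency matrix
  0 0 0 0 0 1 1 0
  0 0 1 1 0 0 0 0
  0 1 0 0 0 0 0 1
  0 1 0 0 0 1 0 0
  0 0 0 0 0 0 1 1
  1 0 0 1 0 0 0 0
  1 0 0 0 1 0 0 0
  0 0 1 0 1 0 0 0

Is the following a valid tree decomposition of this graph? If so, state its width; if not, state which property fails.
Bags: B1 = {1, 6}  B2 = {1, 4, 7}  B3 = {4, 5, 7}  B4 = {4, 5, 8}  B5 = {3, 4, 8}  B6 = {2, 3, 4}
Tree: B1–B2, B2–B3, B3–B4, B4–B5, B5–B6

A tree decomposition must satisfy three properties: every vertex lies in some bag; for every edge, both endpoints lie together in some bag; and for every vertex, the bags containing it form a connected subtree. Here edge (4,6) lies in no bag, so the decomposition is invalid.

No — edge (4,6) lies in no bag.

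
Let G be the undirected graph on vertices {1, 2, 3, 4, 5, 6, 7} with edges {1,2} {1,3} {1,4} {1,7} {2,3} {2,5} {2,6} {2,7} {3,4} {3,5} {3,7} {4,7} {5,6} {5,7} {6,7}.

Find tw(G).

3

A width-3 tree decomposition is:
Bags: B1 = {1, 3, 4, 7}  B2 = {1, 2, 3, 7}  B3 = {2, 3, 5, 7}  B4 = {2, 5, 6, 7}
Tree: B1–B2, B2–B3, B3–B4
Every bag has size at most 4, so the width is 4 − 1 = 3 and tw(G) ≤ 3. On the other hand G contains the 4-clique {1, 2, 3, 7}. A clique must lie in a single bag of any decomposition, so no decomposition can have width below 3. Therefore the treewidth is 3.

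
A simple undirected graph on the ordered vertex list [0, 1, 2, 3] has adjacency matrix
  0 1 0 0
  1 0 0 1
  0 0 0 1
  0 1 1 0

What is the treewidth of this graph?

1

A width-1 tree decomposition is:
Bags: B1 = {0, 1}  B2 = {1, 3}  B3 = {2, 3}
Tree: B1–B2, B2–B3
Every bag has size at most 2, so the width is 2 − 1 = 1 and tw(G) ≤ 1. Since G has at least one edge (e.g. 0–1), it is not an edgeless graph, so tw(G) ≥ 1. Therefore the treewidth is 1.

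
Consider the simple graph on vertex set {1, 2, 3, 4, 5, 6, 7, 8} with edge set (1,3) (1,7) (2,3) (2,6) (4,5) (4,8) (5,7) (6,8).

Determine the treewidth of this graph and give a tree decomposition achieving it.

Every bag has size at most 3, so the width is 3 − 1 = 2 and tw(G) ≤ 2. Since 4–8–6–2–3–1–7–5–4 is a cycle in G, G is not acyclic. Forests are exactly the graphs of treewidth ≤ 1, so tw(G) ≥ 2. Therefore the treewidth is 2.

Treewidth 2.
Bags: B1 = {4, 6, 8}  B2 = {2, 4, 6}  B3 = {2, 3, 4}  B4 = {1, 3, 4}  B5 = {1, 4, 7}  B6 = {4, 5, 7}
Tree: B1–B2, B2–B3, B3–B4, B4–B5, B5–B6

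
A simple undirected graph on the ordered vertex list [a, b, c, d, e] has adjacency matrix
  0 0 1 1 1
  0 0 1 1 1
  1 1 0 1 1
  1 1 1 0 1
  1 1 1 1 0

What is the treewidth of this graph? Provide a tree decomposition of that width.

Treewidth 3.
Bags: B1 = {a, c, d, e}  B2 = {b, c, d, e}
Tree: B1–B2

Every bag has size at most 4, so the width is 4 − 1 = 3 and tw(G) ≤ 3. On the other hand G contains the 4-clique {a, c, d, e}. A clique must lie in a single bag of any decomposition, so no decomposition can have width below 3. Hence tw(G) = 3 exactly.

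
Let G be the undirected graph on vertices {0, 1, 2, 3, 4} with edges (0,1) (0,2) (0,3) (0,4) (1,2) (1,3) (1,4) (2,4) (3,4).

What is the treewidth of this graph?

3

A width-3 tree decomposition is:
Bags: B1 = {0, 1, 2, 4}  B2 = {0, 1, 3, 4}
Tree: B1–B2
Each bag holds 4 vertices, so the decomposition has width 3, which upper-bounds the treewidth. For the lower bound, the 4 vertices {0, 1, 2, 4} are pairwise adjacent, and any tree decomposition puts a clique entirely inside one bag — forcing width ≥ 3. Hence tw(G) = 3 exactly.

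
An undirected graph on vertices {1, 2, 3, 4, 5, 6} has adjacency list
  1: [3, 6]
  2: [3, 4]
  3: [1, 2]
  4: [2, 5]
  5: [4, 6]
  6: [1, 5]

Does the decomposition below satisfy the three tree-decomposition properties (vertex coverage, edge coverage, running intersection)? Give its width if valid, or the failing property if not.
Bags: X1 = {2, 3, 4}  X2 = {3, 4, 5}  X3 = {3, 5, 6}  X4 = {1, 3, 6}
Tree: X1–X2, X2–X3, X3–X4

Yes; width 2.

Every vertex of G appears in some bag (union = {1, 2, 3, 4, 5, 6}); every edge is covered by a bag; and for each vertex v the set of bags containing v is connected in the bag tree. The decomposition is therefore valid. The largest bag has 3 vertices, so the width is 2.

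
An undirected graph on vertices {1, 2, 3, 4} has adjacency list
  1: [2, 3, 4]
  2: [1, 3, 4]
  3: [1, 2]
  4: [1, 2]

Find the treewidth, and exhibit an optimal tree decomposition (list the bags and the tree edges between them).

The largest bag has 3 vertices, giving width 2; this decomposition certifies tw(G) ≤ 2. For the lower bound, the 3 vertices {1, 2, 3} are pairwise adjacent, and any tree decomposition puts a clique entirely inside one bag — forcing width ≥ 2. Combining the bounds, tw(G) = 2.

Treewidth 2.
Bags: B1 = {1, 2, 3}  B2 = {1, 2, 4}
Tree: B1–B2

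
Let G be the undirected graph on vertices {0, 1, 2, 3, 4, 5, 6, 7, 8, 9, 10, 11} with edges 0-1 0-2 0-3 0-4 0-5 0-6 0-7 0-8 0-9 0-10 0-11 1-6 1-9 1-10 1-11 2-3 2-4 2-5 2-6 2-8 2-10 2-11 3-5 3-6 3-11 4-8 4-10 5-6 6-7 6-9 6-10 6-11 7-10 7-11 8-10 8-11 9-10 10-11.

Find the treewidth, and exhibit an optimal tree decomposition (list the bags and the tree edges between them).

Treewidth 4.
One such decomposition:
Bags: B1 = {0, 2, 6, 10, 11}  B2 = {0, 1, 6, 10, 11}  B3 = {0, 1, 6, 9, 10}  B4 = {0, 2, 3, 6, 11}  B5 = {0, 2, 8, 10, 11}  B6 = {0, 2, 4, 8, 10}  B7 = {0, 2, 3, 5, 6}  B8 = {0, 6, 7, 10, 11}
Tree: B1–B2, B2–B3, B1–B4, B1–B5, B5–B6, B4–B7, B1–B8

The largest bag has 5 vertices, giving width 4; this decomposition certifies tw(G) ≤ 4. Conversely, {0, 2, 8, 10, 11} is a clique of size 5, and the vertices of any clique must share a bag in every tree decomposition; so some bag has ≥ 5 vertices and tw(G) ≥ 4. Therefore the treewidth is 4.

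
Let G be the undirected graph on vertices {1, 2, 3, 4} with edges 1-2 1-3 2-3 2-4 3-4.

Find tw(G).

A width-2 tree decomposition is:
Bags: B1 = {2, 3, 4}  B2 = {1, 2, 3}
Tree: B1–B2
The largest bag has 3 vertices, giving width 2; this decomposition certifies tw(G) ≤ 2. For the lower bound, the 3 vertices {1, 2, 3} are pairwise adjacent, and any tree decomposition puts a clique entirely inside one bag — forcing width ≥ 2. The upper and lower bounds meet at 2, so that is the treewidth.

2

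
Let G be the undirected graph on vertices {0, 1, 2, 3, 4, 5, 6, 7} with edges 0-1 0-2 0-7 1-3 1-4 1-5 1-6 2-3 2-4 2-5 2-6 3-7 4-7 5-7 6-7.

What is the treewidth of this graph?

A width-3 tree decomposition is:
Bags: B1 = {1, 2, 4, 7}  B2 = {1, 2, 3, 7}  B3 = {1, 2, 6, 7}  B4 = {1, 2, 5, 7}  B5 = {0, 1, 2, 7}
Tree: B1–B2, B2–B3, B3–B4, B4–B5
Each bag holds 4 vertices, so the decomposition has width 3, which upper-bounds the treewidth. For the lower bound: the 4 vertex sets {4,7}, {2,3}, {1}, {6} are disjoint, each induces a connected subgraph, and every pair is joined by at least one edge of G. Contracting each set to a single vertex therefore yields K_{4} as a minor, and since treewidth is minor-monotone, tw(G) ≥ tw(K_{4}) = 3. The upper and lower bounds meet at 3, so that is the treewidth.

3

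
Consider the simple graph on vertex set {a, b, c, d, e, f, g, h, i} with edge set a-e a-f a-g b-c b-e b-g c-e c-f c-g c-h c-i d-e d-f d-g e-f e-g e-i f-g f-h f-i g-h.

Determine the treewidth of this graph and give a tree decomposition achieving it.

Every bag has size at most 4, so the width is 4 − 1 = 3 and tw(G) ≤ 3. For the lower bound, the 4 vertices {d, e, f, g} are pairwise adjacent, and any tree decomposition puts a clique entirely inside one bag — forcing width ≥ 3. Therefore the treewidth is 3.

Treewidth 3.
One optimal decomposition is:
Bags: B1 = {c, e, f, g}  B2 = {d, e, f, g}  B3 = {a, e, f, g}  B4 = {b, c, e, g}  B5 = {c, f, g, h}  B6 = {c, e, f, i}
Tree: B1–B2, B1–B3, B1–B4, B1–B5, B1–B6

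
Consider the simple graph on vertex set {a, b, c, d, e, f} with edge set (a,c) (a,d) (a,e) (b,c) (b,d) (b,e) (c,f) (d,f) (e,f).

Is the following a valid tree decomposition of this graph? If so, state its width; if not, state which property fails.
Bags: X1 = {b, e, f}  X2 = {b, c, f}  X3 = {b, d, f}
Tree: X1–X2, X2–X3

A tree decomposition must satisfy three properties: every vertex lies in some bag; for every edge, both endpoints lie together in some bag; and for every vertex, the bags containing it form a connected subtree. Here vertex a appears in no bag, so the decomposition is invalid.

No — vertex a appears in no bag.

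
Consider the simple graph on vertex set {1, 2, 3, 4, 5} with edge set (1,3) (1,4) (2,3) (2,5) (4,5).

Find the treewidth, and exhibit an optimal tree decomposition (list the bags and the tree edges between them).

Treewidth 2.
Bags: B1 = {1, 2, 3}  B2 = {1, 2, 5}  B3 = {1, 4, 5}
Tree: B1–B2, B2–B3

Every bag has size at most 3, so the width is 3 − 1 = 2 and tw(G) ≤ 2. The edges 1–3–2–5–4–1 form a cycle, so G is not a tree and its treewidth is at least 2. The upper and lower bounds meet at 2, so that is the treewidth.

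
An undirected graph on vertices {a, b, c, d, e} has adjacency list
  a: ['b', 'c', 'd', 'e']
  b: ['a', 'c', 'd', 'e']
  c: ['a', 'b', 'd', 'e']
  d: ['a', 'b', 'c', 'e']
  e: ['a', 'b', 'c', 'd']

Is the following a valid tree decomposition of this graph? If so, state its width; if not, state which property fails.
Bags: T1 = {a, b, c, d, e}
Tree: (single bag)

Yes; width 4.

Every vertex of G appears in some bag (union = {a, b, c, d, e}); every edge is covered by a bag; and for each vertex v the set of bags containing v is connected in the bag tree. The decomposition is therefore valid. The largest bag has 5 vertices, so the width is 4.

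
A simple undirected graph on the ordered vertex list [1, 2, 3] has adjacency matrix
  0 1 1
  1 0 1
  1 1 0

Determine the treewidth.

A width-2 tree decomposition is:
Bags: B1 = {1, 2, 3}
Tree: (single bag)
A single bag containing all 3 vertices is trivially a valid decomposition of width 2. On the other hand G contains the 3-clique {1, 2, 3}. A clique must lie in a single bag of any decomposition, so no decomposition can have width below 2. Combining the bounds, tw(G) = 2.

2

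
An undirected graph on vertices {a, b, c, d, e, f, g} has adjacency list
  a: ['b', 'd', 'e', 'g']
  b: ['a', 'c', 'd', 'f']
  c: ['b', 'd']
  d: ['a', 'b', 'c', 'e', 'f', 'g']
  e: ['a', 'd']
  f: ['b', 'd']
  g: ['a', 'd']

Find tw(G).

2

A width-2 tree decomposition is:
Bags: B1 = {a, d, g}  B2 = {a, b, d}  B3 = {b, c, d}  B4 = {a, d, e}  B5 = {b, d, f}
Tree: B1–B2, B2–B3, B1–B4, B2–B5
Each bag holds 3 vertices, so the decomposition has width 2, which upper-bounds the treewidth. For the lower bound, the 3 vertices {a, d, g} are pairwise adjacent, and any tree decomposition puts a clique entirely inside one bag — forcing width ≥ 2. Hence tw(G) = 2 exactly.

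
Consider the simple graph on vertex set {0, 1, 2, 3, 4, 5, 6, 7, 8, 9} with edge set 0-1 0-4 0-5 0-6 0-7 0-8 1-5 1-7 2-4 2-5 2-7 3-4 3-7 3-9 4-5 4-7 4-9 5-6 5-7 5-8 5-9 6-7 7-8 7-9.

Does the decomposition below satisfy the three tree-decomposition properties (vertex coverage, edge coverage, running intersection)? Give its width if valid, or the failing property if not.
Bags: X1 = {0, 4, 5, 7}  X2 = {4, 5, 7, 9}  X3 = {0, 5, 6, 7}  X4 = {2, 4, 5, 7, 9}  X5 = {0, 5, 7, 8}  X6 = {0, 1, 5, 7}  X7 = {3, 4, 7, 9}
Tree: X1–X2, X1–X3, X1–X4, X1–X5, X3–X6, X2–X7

A tree decomposition must satisfy three properties: every vertex lies in some bag; for every edge, both endpoints lie together in some bag; and for every vertex, the bags containing it form a connected subtree. Here bags containing vertex 9 are not connected in the tree, so the decomposition is invalid.

No — bags containing vertex 9 are not connected in the tree.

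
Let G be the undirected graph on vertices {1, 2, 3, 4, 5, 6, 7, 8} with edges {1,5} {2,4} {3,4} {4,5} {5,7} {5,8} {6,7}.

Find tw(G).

1

A width-1 tree decomposition is:
Bags: B1 = {5, 8}  B2 = {1, 5}  B3 = {5, 7}  B4 = {4, 5}  B5 = {6, 7}  B6 = {2, 4}  B7 = {3, 4}
Tree: B1–B2, B2–B3, B1–B4, B3–B5, B4–B6, B6–B7
Each bag holds 2 vertices, so the decomposition has width 1, which upper-bounds the treewidth. G has an edge, so its treewidth is at least 1. Hence tw(G) = 1 exactly.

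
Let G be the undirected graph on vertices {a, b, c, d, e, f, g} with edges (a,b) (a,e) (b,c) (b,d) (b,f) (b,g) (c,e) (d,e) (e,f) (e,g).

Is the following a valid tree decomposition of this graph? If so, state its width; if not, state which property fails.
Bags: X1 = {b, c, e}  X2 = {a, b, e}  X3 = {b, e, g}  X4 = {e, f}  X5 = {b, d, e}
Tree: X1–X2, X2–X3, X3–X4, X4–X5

A tree decomposition must satisfy three properties: every vertex lies in some bag; for every edge, both endpoints lie together in some bag; and for every vertex, the bags containing it form a connected subtree. Here edge (b,f) lies in no bag, so the decomposition is invalid.

No — edge (b,f) lies in no bag.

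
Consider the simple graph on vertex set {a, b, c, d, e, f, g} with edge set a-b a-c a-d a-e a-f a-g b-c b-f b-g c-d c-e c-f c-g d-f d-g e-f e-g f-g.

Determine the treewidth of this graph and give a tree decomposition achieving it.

Treewidth 4.
One optimal decomposition is:
Bags: B1 = {a, b, c, f, g}  B2 = {a, c, d, f, g}  B3 = {a, c, e, f, g}
Tree: B1–B2, B1–B3

Every bag has size at most 5, so the width is 5 − 1 = 4 and tw(G) ≤ 4. For the lower bound, the 5 vertices {a, c, d, f, g} are pairwise adjacent, and any tree decomposition puts a clique entirely inside one bag — forcing width ≥ 4. Hence tw(G) = 4 exactly.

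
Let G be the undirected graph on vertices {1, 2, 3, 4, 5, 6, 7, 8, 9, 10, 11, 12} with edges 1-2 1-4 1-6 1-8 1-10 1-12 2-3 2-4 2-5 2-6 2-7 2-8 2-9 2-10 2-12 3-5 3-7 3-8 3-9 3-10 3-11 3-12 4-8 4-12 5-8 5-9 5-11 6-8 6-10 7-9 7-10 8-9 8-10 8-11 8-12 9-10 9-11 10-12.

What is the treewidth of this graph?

A width-4 tree decomposition is:
Bags: B1 = {1, 2, 8, 10, 12}  B2 = {2, 3, 8, 10, 12}  B3 = {2, 3, 8, 9, 10}  B4 = {2, 3, 7, 9, 10}  B5 = {1, 2, 4, 8, 12}  B6 = {2, 3, 5, 8, 9}  B7 = {1, 2, 6, 8, 10}  B8 = {3, 5, 8, 9, 11}
Tree: B1–B2, B2–B3, B3–B4, B1–B5, B3–B6, B1–B7, B6–B8
The largest bag has 5 vertices, giving width 4; this decomposition certifies tw(G) ≤ 4. For the lower bound, the 5 vertices {1, 2, 8, 10, 12} are pairwise adjacent, and any tree decomposition puts a clique entirely inside one bag — forcing width ≥ 4. Hence tw(G) = 4 exactly.

4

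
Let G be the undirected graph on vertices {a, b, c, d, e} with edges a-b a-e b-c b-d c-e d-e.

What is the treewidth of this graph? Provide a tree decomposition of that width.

The largest bag has 3 vertices, giving width 2; this decomposition certifies tw(G) ≤ 2. Since c–b–a–e–c is a cycle in G, G is not acyclic. Forests are exactly the graphs of treewidth ≤ 1, so tw(G) ≥ 2. The upper and lower bounds meet at 2, so that is the treewidth.

Treewidth 2.
Bags: B1 = {b, c, e}  B2 = {a, b, e}  B3 = {b, d, e}
Tree: B1–B2, B2–B3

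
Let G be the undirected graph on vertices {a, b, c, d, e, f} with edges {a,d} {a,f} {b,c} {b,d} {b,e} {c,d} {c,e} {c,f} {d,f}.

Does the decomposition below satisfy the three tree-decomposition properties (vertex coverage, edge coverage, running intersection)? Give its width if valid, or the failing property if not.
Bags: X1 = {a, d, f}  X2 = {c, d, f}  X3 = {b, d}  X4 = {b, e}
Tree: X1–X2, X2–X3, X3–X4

A tree decomposition must satisfy three properties: every vertex lies in some bag; for every edge, both endpoints lie together in some bag; and for every vertex, the bags containing it form a connected subtree. Here edge (c,b) lies in no bag, so the decomposition is invalid.

No — edge (c,b) lies in no bag.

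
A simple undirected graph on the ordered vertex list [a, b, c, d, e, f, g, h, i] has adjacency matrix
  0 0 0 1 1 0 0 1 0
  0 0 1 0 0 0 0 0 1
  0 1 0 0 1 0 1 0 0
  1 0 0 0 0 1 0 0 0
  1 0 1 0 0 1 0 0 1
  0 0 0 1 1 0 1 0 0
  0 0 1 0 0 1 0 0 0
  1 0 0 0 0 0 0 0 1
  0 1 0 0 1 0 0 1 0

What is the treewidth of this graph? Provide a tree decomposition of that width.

Every bag has size at most 4, so the width is 4 − 1 = 3 and tw(G) ≤ 3. For the lower bound: the 4 vertex sets {d,f,g}, {a}, {e}, {b,c,h,i} are disjoint, each induces a connected subgraph, and every pair is joined by at least one edge of G. Contracting each set to a single vertex therefore yields K_{4} as a minor, and since treewidth is minor-monotone, tw(G) ≥ tw(K_{4}) = 3. The upper and lower bounds meet at 3, so that is the treewidth.

Treewidth 3.
One optimal decomposition is:
Bags: B1 = {a, d, f, g}  B2 = {a, e, f, g}  B3 = {a, c, e, g}  B4 = {a, c, e, h}  B5 = {c, e, h, i}  B6 = {b, c, h, i}
Tree: B1–B2, B2–B3, B3–B4, B4–B5, B5–B6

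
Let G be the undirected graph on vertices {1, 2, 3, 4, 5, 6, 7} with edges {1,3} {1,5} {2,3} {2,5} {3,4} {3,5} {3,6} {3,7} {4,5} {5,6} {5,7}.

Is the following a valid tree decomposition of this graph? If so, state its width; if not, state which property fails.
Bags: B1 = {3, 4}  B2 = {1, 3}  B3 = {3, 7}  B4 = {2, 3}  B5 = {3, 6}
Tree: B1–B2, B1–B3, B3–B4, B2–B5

A tree decomposition must satisfy three properties: every vertex lies in some bag; for every edge, both endpoints lie together in some bag; and for every vertex, the bags containing it form a connected subtree. Here vertex 5 appears in no bag, so the decomposition is invalid.

No — vertex 5 appears in no bag.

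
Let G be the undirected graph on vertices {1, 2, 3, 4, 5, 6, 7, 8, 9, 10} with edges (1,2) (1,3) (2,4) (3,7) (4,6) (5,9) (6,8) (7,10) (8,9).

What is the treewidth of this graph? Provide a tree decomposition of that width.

Treewidth 1.
One such decomposition:
Bags: B1 = {7, 10}  B2 = {3, 7}  B3 = {1, 3}  B4 = {1, 2}  B5 = {2, 4}  B6 = {4, 6}  B7 = {6, 8}  B8 = {8, 9}  B9 = {5, 9}
Tree: B1–B2, B2–B3, B3–B4, B4–B5, B5–B6, B6–B7, B7–B8, B8–B9

The largest bag has 2 vertices, giving width 1; this decomposition certifies tw(G) ≤ 1. Since G has at least one edge (e.g. 10–7), it is not an edgeless graph, so tw(G) ≥ 1. Hence tw(G) = 1 exactly.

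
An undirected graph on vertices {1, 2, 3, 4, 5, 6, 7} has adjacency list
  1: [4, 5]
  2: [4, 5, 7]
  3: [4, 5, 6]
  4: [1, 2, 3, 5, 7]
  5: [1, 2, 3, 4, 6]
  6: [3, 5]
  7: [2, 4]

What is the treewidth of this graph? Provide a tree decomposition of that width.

Treewidth 2.
Bags: B1 = {1, 4, 5}  B2 = {2, 4, 5}  B3 = {2, 4, 7}  B4 = {3, 4, 5}  B5 = {3, 5, 6}
Tree: B1–B2, B2–B3, B2–B4, B4–B5

Every bag has size at most 3, so the width is 3 − 1 = 2 and tw(G) ≤ 2. Conversely, {1, 4, 5} is a clique of size 3, and the vertices of any clique must share a bag in every tree decomposition; so some bag has ≥ 3 vertices and tw(G) ≥ 2. Combining the bounds, tw(G) = 2.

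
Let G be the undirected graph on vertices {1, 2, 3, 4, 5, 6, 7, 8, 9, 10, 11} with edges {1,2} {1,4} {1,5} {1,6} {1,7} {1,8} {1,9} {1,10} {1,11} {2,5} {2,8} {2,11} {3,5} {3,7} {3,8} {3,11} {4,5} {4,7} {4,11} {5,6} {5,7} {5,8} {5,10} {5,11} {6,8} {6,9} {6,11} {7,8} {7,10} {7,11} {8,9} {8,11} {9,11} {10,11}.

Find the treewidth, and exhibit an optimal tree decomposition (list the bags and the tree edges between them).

The largest bag has 5 vertices, giving width 4; this decomposition certifies tw(G) ≤ 4. Conversely, {1, 6, 8, 9, 11} is a clique of size 5, and the vertices of any clique must share a bag in every tree decomposition; so some bag has ≥ 5 vertices and tw(G) ≥ 4. Therefore the treewidth is 4.

Treewidth 4.
One such decomposition:
Bags: B1 = {1, 4, 5, 7, 11}  B2 = {1, 5, 7, 8, 11}  B3 = {1, 2, 5, 8, 11}  B4 = {3, 5, 7, 8, 11}  B5 = {1, 5, 7, 10, 11}  B6 = {1, 5, 6, 8, 11}  B7 = {1, 6, 8, 9, 11}
Tree: B1–B2, B2–B3, B2–B4, B2–B5, B3–B6, B6–B7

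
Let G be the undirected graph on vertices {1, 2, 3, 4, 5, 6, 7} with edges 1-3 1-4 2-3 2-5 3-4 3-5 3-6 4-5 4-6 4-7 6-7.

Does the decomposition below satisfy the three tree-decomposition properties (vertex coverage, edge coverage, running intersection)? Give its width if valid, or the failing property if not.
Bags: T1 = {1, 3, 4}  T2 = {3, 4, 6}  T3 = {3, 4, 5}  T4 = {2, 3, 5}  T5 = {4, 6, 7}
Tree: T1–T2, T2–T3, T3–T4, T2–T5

Yes; width 2.

Checking the three conditions: (i) the bags cover all of {1, 2, 3, 4, 5, 6, 7}; (ii) for each edge, some bag contains both endpoints; (iii) the bags containing any fixed vertex form a subtree. All hold, so the decomposition is valid with width 3 − 1 = 2.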